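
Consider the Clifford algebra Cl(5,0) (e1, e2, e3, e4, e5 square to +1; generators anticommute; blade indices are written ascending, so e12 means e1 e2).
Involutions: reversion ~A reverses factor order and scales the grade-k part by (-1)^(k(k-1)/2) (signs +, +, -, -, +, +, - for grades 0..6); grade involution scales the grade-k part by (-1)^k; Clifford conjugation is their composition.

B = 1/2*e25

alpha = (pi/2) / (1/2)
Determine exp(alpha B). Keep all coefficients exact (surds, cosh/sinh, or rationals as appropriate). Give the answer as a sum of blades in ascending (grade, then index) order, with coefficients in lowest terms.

B^2 = (1/2)^2*(e25)^2 = 1/4*(-1) = -1/4 (a basis 2-blade squares to minus the product of its generators' squares).
B^2 = -1/4 — the series telescopes trigonometrically here: l = 1/2, alpha*l = pi/2, so exp(alpha B) = cos(pi/2) + (sin(pi/2)/(1/2))*B = 0 + (2)*B.
Answer: e25


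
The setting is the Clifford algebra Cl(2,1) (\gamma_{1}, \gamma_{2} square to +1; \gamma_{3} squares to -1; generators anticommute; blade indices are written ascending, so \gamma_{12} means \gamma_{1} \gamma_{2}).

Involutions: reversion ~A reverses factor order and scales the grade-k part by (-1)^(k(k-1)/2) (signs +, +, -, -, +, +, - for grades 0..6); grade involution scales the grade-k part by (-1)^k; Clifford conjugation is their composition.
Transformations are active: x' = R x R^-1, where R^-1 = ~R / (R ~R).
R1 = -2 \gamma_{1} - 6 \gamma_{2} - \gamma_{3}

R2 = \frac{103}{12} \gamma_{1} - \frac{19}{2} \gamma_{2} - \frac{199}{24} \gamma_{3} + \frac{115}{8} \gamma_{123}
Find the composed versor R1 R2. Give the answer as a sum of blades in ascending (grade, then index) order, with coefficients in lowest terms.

Distribute over the terms of R1 (each basis-blade product reordered to ascending indices, repeated generators contracted through their squares):
(-2 \gamma_{1}) R2 = -\frac{103}{6} + 19 \gamma_{12} + \frac{199}{12} \gamma_{13} - \frac{115}{4} \gamma_{23}
(-6 \gamma_{2}) R2 = 57 + \frac{103}{2} \gamma_{12} + \frac{345}{4} \gamma_{13} + \frac{199}{4} \gamma_{23}
(-\gamma_{3}) R2 = -\frac{199}{24} + \frac{115}{8} \gamma_{12} + \frac{103}{12} \gamma_{13} - \frac{19}{2} \gamma_{23}
Summing the partial products and collecting blades:
Answer: \frac{757}{24} + \frac{679}{8} \gamma_{12} + \frac{1337}{12} \gamma_{13} + \frac{23}{2} \gamma_{23}


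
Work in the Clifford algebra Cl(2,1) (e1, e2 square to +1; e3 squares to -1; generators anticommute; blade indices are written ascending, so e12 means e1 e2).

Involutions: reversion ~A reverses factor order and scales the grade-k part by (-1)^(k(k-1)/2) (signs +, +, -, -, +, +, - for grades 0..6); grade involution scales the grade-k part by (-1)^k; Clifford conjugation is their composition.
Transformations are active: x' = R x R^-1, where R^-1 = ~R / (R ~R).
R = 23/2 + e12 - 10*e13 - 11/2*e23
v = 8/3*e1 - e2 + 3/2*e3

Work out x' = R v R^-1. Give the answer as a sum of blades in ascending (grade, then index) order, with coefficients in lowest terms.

~R = 23/2 - e12 + 10*e13 + 11/2*e23, and R ~R = 3, so R^-1 = ~R / (3).
R v = 134/3*e1 - 71/12*e2 + 461/12*e3 - 139/6*e123
Answer: 1529/6*e1 + 1321/12*e2 + 3331/12*e3


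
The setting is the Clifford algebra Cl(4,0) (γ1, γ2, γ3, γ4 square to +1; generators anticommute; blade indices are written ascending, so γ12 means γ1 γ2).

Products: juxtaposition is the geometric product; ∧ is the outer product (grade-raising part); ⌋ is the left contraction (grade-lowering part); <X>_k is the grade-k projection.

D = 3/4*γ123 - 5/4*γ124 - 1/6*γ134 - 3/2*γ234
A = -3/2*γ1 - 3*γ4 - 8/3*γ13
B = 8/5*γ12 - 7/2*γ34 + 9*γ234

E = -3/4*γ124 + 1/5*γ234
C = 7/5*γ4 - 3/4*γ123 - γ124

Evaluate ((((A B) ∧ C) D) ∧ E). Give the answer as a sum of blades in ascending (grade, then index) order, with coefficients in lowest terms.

step 1: -12/5*γ2 - 21/2*γ3 + 28/3*γ14 - 469/15*γ23 + 96/5*γ124 + 21/4*γ134 - 27/2*γ1234
step 2: -84/25*γ24 - 147/10*γ34 - 3283/75*γ234 + 21/2*γ1234
step 3: -3283/50 + 91/10*γ1 - 119/5*γ2 + 3633/200*γ3 + 63/8*γ4 + 3283/450*γ12 - 3283/60*γ13 - 3283/100*γ14 + 3563/200*γ123 + 441/40*γ124 - 63/25*γ134
step 4: 9849/200*γ124 - 3283/250*γ234 - 9443/800*γ1234
Answer: 9849/200*γ124 - 3283/250*γ234 - 9443/800*γ1234


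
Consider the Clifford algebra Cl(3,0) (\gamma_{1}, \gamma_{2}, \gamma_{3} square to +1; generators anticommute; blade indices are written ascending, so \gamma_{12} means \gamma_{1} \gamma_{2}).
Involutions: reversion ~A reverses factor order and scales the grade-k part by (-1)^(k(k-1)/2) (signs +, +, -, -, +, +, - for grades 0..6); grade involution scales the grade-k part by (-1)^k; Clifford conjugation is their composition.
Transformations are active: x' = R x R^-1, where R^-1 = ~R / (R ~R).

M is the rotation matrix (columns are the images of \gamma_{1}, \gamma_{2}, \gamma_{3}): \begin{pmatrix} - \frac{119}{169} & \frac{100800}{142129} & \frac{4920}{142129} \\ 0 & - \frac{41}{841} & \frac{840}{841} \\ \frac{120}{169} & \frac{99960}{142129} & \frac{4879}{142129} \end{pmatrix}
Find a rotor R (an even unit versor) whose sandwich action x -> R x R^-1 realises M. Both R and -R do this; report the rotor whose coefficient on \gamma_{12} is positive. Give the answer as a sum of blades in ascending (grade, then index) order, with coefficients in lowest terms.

Method: write R = a + b12*\gamma_{12} + b13*\gamma_{13} + b23*\gamma_{23} with a^2 + b12^2 + b13^2 + b23^2 = 1 (so R^-1 = ~R). Expanding the columns R e_j ~R gives tr M = 4a^2 - 1 and, from the antisymmetric part, M21 - M12 = -4a*b12, M13 - M31 = 4a*b13, M32 - M23 = -4a*b23.
Here tr M = -\frac{102129}{142129}, so a^2 = (1 + tr M)/4 = \frac{10000}{142129} and a = ±\frac{100}{377}. Taking a = \frac{100}{377}: M21 - M12 = -\frac{100800}{142129}, M13 - M31 = -\frac{96000}{142129}, M32 - M23 = -\frac{42000}{142129}, giving b12 = \frac{252}{377}, b13 = -\frac{240}{377}, b23 = \frac{105}{377}, i.e. R = \frac{100}{377} + \frac{252}{377} \gamma_{12} - \frac{240}{377} \gamma_{13} + \frac{105}{377} \gamma_{23}.
Its \gamma_{12} coefficient is already positive.
Answer: \frac{100}{377} + \frac{252}{377} \gamma_{12} - \frac{240}{377} \gamma_{13} + \frac{105}{377} \gamma_{23}. Why the constraint matters: R and -R act identically through the sandwich — M has trace -\frac{102129}{142129} either way — so only the sign condition on \gamma_{12} picks one of the two preimages.


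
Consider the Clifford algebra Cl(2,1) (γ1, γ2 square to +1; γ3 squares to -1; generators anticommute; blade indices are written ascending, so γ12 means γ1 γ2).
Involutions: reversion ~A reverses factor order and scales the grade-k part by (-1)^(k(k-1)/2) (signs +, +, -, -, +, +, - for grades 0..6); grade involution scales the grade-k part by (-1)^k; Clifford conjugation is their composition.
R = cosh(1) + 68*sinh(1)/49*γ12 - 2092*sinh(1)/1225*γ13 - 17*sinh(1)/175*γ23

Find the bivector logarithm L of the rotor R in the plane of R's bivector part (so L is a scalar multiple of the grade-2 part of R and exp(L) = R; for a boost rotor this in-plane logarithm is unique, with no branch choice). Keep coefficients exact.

The scalar part of R is cosh(1), which determines |rapidity| via cosh; the sign lives in the bivector part, and pairing them (bivector part over sinh of the rapidity = the plane) gives the unique in-plane L = rapidity * plane.
Concretely: cosh(rapidity) = cosh(1) gives rapidity = ±1, and since rapidity/sinh(rapidity) is even the sign is immaterial: L = (rapidity/sinh(rapidity)) * <R>_2 = (1/sinh(1)) * <R>_2.
Answer: 68/49*γ12 - 2092/1225*γ13 - 17/175*γ23


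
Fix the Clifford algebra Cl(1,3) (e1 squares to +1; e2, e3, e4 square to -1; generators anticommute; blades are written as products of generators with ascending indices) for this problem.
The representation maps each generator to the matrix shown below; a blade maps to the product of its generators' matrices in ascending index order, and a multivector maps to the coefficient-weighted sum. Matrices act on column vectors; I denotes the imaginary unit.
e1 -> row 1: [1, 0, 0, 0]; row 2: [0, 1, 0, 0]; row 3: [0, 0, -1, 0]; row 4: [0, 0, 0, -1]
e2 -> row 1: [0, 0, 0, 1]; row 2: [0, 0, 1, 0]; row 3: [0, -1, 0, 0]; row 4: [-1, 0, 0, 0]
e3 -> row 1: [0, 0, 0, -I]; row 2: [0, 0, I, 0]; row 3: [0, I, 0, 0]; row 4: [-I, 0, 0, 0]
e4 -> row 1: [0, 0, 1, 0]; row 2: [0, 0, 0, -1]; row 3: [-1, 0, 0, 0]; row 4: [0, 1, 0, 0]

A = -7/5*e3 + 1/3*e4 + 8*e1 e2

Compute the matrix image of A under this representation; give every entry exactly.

Bivector images (products of the table entries): rho(e1 e2) = rho(e1)rho(e2) = row 1: [0, 0, 0, 1]; row 2: [0, 0, 1, 0]; row 3: [0, 1, 0, 0]; row 4: [1, 0, 0, 0].
M = (-7/5)*rho(e3) + (1/3)*rho(e4) + (8)*rho(e1 e2), summed entrywise:
Answer: row 1: [0, 0, 1/3, 8 + 7*I/5]; row 2: [0, 0, 8 - 7*I/5, -1/3]; row 3: [-1/3, 8 - 7*I/5, 0, 0]; row 4: [8 + 7*I/5, 1/3, 0, 0]


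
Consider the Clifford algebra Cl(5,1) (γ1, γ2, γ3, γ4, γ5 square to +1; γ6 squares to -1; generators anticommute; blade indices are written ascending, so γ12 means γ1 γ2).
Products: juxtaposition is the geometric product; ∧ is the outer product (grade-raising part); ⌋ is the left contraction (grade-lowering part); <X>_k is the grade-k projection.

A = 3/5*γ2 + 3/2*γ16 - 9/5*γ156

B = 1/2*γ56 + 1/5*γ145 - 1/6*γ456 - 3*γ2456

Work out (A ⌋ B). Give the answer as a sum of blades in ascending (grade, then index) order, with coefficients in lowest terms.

step 1: -9/5*γ456
Answer: -9/5*γ456


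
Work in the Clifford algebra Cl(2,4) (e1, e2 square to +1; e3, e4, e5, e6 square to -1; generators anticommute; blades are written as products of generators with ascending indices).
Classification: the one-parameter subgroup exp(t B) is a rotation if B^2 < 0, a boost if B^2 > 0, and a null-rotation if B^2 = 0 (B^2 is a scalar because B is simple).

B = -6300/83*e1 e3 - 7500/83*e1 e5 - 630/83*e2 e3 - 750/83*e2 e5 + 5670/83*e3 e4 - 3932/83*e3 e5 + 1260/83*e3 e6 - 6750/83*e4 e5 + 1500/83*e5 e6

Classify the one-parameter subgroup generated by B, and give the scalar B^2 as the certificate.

B^2 term by term: the squares give (-6300/83)^2*(e1 e3)^2 + (-7500/83)^2*(e1 e5)^2 + (-630/83)^2*(e2 e3)^2 + (-750/83)^2*(e2 e5)^2 + (5670/83)^2*(e3 e4)^2 + (-3932/83)^2*(e3 e5)^2 + (1260/83)^2*(e3 e6)^2 + (-6750/83)^2*(e4 e5)^2 + (1500/83)^2*(e5 e6)^2 = 39690000/6889*(+1) + 56250000/6889*(+1) + 396900/6889*(+1) + 562500/6889*(+1) + 32148900/6889*(-1) + 15460624/6889*(-1) + 1587600/6889*(-1) + 45562500/6889*(-1) + 2250000/6889*(-1) = -16 (each basis 2-blade squares to minus the product of its generators' squares); cross terms between blades sharing an index anticommute and cancel; the commuting (index-disjoint) pairs give grade-4 terms 2*c*c'*(blade product), which cancel blade by blade — e1 e2 e3 e5: -9450000/6889 + 9450000/6889 = 0; e1 e3 e4 e5: 85050000/6889 - 85050000/6889 = 0; e1 e3 e5 e6: -18900000/6889 + 18900000/6889 = 0; e2 e3 e4 e5: 8505000/6889 - 8505000/6889 = 0; e2 e3 e5 e6: -1890000/6889 + 1890000/6889 = 0; e3 e4 e5 e6: 17010000/6889 - 17010000/6889 = 0 — confirming B is simple. So B^2 = -16.
Answer: rotation, certificate B^2 = -16. B^2 = -16 is basis-independent, so its sign is the whole story.


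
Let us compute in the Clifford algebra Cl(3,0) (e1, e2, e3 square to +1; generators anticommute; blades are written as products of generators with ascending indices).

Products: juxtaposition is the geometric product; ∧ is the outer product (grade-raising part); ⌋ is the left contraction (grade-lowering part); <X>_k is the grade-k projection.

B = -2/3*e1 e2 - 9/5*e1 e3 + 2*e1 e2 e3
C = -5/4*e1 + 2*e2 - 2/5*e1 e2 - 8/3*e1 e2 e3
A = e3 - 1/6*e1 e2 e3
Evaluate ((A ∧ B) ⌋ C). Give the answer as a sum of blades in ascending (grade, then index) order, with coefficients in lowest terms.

step 1: -2/3*e1 e2 e3
step 2: -16/9
Answer: -16/9


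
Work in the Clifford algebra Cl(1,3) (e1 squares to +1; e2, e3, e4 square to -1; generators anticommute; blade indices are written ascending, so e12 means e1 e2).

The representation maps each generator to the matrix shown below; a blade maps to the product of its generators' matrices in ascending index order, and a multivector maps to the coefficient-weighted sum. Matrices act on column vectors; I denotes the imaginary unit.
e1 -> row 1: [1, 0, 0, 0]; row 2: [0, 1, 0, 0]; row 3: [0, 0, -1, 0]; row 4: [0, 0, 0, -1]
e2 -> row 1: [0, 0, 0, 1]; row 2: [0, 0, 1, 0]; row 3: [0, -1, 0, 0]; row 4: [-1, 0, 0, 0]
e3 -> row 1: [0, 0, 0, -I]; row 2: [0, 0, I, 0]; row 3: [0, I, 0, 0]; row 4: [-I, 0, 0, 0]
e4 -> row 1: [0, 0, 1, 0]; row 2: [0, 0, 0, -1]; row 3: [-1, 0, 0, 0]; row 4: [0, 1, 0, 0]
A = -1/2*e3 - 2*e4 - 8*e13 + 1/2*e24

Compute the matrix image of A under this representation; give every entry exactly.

Bivector images (products of the table entries): rho(e13) = rho(e1)rho(e3) = row 1: [0, 0, 0, -I]; row 2: [0, 0, I, 0]; row 3: [0, -I, 0, 0]; row 4: [I, 0, 0, 0]; rho(e24) = rho(e2)rho(e4) = row 1: [0, 1, 0, 0]; row 2: [-1, 0, 0, 0]; row 3: [0, 0, 0, 1]; row 4: [0, 0, -1, 0].
M = (-1/2)*rho(e3) + (-2)*rho(e4) + (-8)*rho(e13) + (1/2)*rho(e24), summed entrywise:
Answer: row 1: [0, 1/2, -2, 17*I/2]; row 2: [-1/2, 0, -17*I/2, 2]; row 3: [2, 15*I/2, 0, 1/2]; row 4: [-15*I/2, -2, -1/2, 0]


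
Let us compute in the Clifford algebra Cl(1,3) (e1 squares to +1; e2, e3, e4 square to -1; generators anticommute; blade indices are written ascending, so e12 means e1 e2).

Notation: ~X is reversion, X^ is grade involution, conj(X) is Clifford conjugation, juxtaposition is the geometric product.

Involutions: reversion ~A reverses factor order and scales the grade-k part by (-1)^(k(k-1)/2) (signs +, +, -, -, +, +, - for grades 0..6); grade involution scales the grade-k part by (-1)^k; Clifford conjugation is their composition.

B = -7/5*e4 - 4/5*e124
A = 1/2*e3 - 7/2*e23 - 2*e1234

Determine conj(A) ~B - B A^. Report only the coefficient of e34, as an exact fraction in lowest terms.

first term: 8/5*e3 + 7/10*e34 - 14/5*e123 + 14/5*e134 - 49/10*e234 - 2/5*e1234
second term: 8/5*e3 - 7/10*e34 + 14/5*e123 - 14/5*e134 + 49/10*e234 - 2/5*e1234
Answer: 7/5


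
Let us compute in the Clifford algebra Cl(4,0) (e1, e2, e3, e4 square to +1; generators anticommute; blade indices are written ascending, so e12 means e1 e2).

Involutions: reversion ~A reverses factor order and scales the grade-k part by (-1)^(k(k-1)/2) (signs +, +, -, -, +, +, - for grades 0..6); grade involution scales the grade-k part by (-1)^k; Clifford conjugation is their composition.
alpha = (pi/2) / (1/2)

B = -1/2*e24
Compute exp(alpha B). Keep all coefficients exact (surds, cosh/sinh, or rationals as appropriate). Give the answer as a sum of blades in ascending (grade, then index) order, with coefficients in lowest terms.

B^2 = (-1/2)^2*(e24)^2 = 1/4*(-1) = -1/4 (a basis 2-blade squares to minus the product of its generators' squares).
B^2 = -1/4 — circular case — the even/odd split gives cos and sin: l = 1/2, alpha*l = pi/2, so exp(alpha B) = cos(pi/2) + (sin(pi/2)/(1/2))*B = 0 + (2)*B.
Answer: -e24


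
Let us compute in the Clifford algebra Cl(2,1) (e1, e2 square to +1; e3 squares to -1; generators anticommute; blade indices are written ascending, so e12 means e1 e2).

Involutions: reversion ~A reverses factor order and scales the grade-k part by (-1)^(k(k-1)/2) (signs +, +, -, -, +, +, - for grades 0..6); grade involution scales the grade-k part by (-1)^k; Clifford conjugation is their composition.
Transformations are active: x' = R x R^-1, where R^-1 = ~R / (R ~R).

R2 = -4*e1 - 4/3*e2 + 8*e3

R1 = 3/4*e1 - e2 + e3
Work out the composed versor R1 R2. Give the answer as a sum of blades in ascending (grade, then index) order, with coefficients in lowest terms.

Distribute over the terms of R1 (each basis-blade product reordered to ascending indices, repeated generators contracted through their squares):
(3/4*e1) R2 = -3 - e12 + 6*e13
(-e2) R2 = 4/3 - 4*e12 - 8*e23
(e3) R2 = -8 + 4*e13 + 4/3*e23
Summing the partial products and collecting blades:
Answer: -29/3 - 5*e12 + 10*e13 - 20/3*e23


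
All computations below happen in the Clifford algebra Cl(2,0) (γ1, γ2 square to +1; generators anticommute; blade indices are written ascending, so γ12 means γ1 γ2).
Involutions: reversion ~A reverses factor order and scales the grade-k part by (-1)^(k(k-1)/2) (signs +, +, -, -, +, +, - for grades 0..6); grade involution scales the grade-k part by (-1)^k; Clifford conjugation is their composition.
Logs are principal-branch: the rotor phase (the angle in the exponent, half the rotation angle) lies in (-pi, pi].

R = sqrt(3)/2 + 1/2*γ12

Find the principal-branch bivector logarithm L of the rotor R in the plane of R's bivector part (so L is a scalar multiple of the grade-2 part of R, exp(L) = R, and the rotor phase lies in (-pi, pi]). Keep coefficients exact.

The scalar part of R is sqrt(3)/2, so the principal-branch rotor phase is pinned; divide the bivector part by its sine to get the unit plane — L is the phase times that plane.
Concretely: cos(phase) = sqrt(3)/2 gives phase = ±pi/6, and since phase/sin(phase) is even the sign is immaterial: L = (phase/sin(phase)) * <R>_2 = (pi/3) * <R>_2.
Answer: pi/6*γ12


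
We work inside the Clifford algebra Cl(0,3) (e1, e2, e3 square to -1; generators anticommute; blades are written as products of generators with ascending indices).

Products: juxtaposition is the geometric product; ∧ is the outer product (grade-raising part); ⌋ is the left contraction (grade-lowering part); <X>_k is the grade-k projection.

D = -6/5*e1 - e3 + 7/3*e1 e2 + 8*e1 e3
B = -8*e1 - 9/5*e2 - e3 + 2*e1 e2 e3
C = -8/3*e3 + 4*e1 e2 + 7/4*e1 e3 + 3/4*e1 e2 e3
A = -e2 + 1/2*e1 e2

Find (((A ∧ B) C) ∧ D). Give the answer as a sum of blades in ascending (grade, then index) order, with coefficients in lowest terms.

step 1: -8*e1 e2 + e2 e3 - 1/2*e1 e2 e3
step 2: 253/8 - 3/4*e1 + 43/24*e2 + 8*e3 - 37/12*e1 e2 + 4*e1 e3 - 14*e2 e3 + 64/3*e1 e2 e3
step 3: -759/20*e1 - 253/8*e3 + 9113/120*e1 e2 + 5267/20*e1 e3 - 43/24*e2 e3 + 1453/60*e1 e2 e3
Answer: -759/20*e1 - 253/8*e3 + 9113/120*e1 e2 + 5267/20*e1 e3 - 43/24*e2 e3 + 1453/60*e1 e2 e3


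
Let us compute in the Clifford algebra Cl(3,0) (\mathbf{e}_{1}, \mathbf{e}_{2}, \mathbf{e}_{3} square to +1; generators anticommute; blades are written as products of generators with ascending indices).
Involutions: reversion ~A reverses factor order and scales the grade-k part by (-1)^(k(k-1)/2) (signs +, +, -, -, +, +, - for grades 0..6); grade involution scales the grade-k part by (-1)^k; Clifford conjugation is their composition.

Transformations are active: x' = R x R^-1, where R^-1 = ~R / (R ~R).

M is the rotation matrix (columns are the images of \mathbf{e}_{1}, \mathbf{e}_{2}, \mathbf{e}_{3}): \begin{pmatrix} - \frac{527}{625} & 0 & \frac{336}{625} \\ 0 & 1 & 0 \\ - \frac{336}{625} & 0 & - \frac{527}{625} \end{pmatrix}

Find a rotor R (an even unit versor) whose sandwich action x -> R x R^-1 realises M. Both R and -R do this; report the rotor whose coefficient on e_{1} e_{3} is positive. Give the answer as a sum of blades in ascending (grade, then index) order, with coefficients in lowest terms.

Method: write R = a + b12*e_{1} e_{2} + b13*e_{1} e_{3} + b23*e_{2} e_{3} with a^2 + b12^2 + b13^2 + b23^2 = 1 (so R^-1 = ~R). Expanding the columns R e_j ~R gives tr M = 4a^2 - 1 and, from the antisymmetric part, M21 - M12 = -4a*b12, M13 - M31 = 4a*b13, M32 - M23 = -4a*b23.
Here tr M = -\frac{429}{625}, so a^2 = (1 + tr M)/4 = \frac{49}{625} and a = ±\frac{7}{25}. Taking a = \frac{7}{25}: M21 - M12 = 0, M13 - M31 = \frac{672}{625}, M32 - M23 = 0, giving b12 = 0, b13 = \frac{24}{25}, b23 = 0, i.e. R = \frac{7}{25} + \frac{24}{25} e_{1} e_{3}.
Its e_{1} e_{3} coefficient is already positive.
Answer: \frac{7}{25} + \frac{24}{25} e_{1} e_{3}. Recall the cover is two-to-one: with M of trace -\frac{429}{625}, both preimages act alike, and the stated e_{1} e_{3} sign chooses the sheet.


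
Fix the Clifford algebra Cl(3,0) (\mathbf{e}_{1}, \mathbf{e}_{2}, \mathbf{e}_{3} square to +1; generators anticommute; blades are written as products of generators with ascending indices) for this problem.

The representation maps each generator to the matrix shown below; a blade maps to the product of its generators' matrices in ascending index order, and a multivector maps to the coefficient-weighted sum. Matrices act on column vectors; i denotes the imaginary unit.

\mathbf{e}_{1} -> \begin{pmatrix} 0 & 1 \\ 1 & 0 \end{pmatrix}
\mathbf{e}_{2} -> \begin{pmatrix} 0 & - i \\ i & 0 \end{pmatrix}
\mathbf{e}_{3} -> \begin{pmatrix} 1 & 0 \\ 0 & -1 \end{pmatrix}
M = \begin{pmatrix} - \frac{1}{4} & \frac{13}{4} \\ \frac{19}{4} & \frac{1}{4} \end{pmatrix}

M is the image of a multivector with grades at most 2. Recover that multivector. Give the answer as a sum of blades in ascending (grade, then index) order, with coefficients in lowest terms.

Method: 1, rho(e_{1}), rho(e_{2}), rho(e_{3}) form a trace-orthogonal basis of the 2x2 complex matrices (tr(X Y) = 2 if X = Y, else 0), so M = m0*1 + m1*rho(e_{1}) + m2*rho(e_{2}) + m3*rho(e_{3}) with m0 = tr(M)/2 = 0, m1 = tr(M rho(e_{1}))/2 = 4, m2 = tr(M rho(e_{2}))/2 = - \frac{3 i}{4}, m3 = tr(M rho(e_{3}))/2 = - \frac{1}{4}.
Multiplying table entries, the bivector images are rho(e_{1} e_{2}) = i*rho(e_{3}), rho(e_{1} e_{3}) = -i*rho(e_{2}), rho(e_{2} e_{3}) = i*rho(e_{1}); with real blade coefficients the real parts of m0..m3 are the coefficients of 1, e_{1}, e_{2}, e_{3} and the imaginary parts give the bivectors (e_{2} e_{3}: Im m1, e_{1} e_{3}: -Im m2, e_{1} e_{2}: Im m3).
Answer: 4 e_{1} - \frac{1}{4} e_{3} + \frac{3}{4} e_{1} e_{3}


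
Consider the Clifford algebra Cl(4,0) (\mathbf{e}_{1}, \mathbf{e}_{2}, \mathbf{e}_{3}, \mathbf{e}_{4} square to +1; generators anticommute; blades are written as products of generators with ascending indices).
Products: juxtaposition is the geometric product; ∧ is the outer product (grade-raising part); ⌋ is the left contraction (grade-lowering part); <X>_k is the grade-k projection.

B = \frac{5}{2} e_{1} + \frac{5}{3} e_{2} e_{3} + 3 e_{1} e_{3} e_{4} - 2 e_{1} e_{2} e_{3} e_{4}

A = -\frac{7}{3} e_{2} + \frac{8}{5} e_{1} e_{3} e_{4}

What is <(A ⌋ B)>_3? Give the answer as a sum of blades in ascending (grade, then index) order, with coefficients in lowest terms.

step 1: -\frac{24}{5} + \frac{16}{5} e_{2} - \frac{35}{9} e_{3} - \frac{14}{3} e_{1} e_{3} e_{4}
step 2: -\frac{14}{3} e_{1} e_{3} e_{4}
Answer: -\frac{14}{3} e_{1} e_{3} e_{4}


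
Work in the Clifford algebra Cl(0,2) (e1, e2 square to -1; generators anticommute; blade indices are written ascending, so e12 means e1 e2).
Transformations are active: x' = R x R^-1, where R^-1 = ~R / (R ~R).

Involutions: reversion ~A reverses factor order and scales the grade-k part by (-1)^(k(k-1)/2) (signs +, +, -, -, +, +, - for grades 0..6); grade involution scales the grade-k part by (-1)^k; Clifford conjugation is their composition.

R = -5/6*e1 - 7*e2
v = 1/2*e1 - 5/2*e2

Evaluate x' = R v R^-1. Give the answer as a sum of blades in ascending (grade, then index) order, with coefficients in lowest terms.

~R = -5/6*e1 - 7*e2, and R ~R = -1789/36, so R^-1 = ~R / (-1789/36).
R v = -205/12 + 67/12*e12
Answer: -3839/3578*e1 - 8275/3578*e2


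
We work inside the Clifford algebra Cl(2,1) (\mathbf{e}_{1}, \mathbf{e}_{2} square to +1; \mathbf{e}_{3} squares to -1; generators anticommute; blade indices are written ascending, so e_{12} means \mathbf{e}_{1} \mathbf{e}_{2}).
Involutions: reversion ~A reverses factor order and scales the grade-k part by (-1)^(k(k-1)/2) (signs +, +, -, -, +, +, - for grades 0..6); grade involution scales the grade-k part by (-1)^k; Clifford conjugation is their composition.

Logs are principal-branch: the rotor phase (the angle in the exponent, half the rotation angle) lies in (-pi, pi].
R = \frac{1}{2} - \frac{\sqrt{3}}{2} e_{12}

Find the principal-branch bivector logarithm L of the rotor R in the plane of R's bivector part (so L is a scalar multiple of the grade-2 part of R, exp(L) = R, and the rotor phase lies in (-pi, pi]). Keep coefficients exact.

The scalar part of R is \frac{1}{2}, which pins the rotor phase on the principal branch; dividing the bivector part by the sine of that phase recovers the unit plane, and L is the phase times that plane.
Concretely: cos(phase) = \frac{1}{2} gives phase = ±\frac{\pi}{3}, and since phase/sin(phase) is even the sign is immaterial: L = (phase/sin(phase)) * <R>_2 = (\frac{2 \sqrt{3} \pi}{9}) * <R>_2.
Answer: - \frac{\pi}{3} e_{12}


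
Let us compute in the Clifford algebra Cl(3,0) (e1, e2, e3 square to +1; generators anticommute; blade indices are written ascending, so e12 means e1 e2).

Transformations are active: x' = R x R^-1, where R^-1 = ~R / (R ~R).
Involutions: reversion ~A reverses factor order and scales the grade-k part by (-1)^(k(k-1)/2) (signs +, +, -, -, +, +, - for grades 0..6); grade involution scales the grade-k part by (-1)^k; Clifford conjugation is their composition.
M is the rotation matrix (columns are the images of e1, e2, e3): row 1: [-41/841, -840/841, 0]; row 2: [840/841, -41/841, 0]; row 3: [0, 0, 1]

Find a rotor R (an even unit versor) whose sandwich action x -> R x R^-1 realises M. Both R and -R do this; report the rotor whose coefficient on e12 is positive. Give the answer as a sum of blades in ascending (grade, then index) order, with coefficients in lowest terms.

Method: write R = a + b12*e12 + b13*e13 + b23*e23 with a^2 + b12^2 + b13^2 + b23^2 = 1 (so R^-1 = ~R). Expanding the columns R e_j ~R gives tr M = 4a^2 - 1 and, from the antisymmetric part, M21 - M12 = -4a*b12, M13 - M31 = 4a*b13, M32 - M23 = -4a*b23.
Here tr M = 759/841, so a^2 = (1 + tr M)/4 = 400/841 and a = ±20/29. Taking a = 20/29: M21 - M12 = 1680/841, M13 - M31 = 0, M32 - M23 = 0, giving b12 = -21/29, b13 = 0, b23 = 0, i.e. R = 20/29 - 21/29*e12.
Its e12 coefficient is negative, so report the other preimage -R.
Answer: -20/29 + 21/29*e12. Recall the cover is two-to-one: with M of trace 759/841, both preimages act alike, and the stated e12 sign chooses the sheet.


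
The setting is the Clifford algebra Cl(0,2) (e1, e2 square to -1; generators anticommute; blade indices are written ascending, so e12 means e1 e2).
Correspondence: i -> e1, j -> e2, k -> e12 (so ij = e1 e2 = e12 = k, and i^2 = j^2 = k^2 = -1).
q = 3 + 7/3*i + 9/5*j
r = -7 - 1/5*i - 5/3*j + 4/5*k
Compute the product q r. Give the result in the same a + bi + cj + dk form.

In blades: q = 3 + 7/3*e1 + 9/5*e2, r = -7 - 1/5*e1 - 5/3*e2 + 4/5*e12.
Distribute q over r term by term (generator squares from the signature, products reordered to ascending indices): (3)*r = -21 - 3/5*e1 - 5*e2 + 12/5*e12; (7/3*e1)*r = 7/15 - 49/3*e1 - 28/15*e2 - 35/9*e12; (9/5*e2)*r = 3 + 36/25*e1 - 63/5*e2 + 9/25*e12.
Sum: -263/15 - 1162/75*e1 - 292/15*e2 - 254/225*e12; translating back through the correspondence:
Answer: -263/15 - 1162/75*i - 292/15*j - 254/225*k


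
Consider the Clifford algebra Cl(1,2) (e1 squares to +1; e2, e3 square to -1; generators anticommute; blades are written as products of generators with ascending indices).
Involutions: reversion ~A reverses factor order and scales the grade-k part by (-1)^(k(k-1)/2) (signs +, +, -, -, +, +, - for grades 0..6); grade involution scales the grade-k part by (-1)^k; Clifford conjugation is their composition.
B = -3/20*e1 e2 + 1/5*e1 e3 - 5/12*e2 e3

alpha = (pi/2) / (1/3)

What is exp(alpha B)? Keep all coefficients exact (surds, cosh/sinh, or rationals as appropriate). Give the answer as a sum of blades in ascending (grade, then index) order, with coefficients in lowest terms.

B^2 term by term: the squares give (-3/20)^2*(e1 e2)^2 + (1/5)^2*(e1 e3)^2 + (-5/12)^2*(e2 e3)^2 = 9/400*(+1) + 1/25*(+1) + 25/144*(-1) = -1/9 (each basis 2-blade squares to minus the product of its generators' squares); cross terms between blades sharing an index anticommute and cancel. So B^2 = -1/9.
B^2 = -1/9 — circular case — the even/odd split gives cos and sin: l = 1/3, alpha*l = pi/2, so exp(alpha B) = cos(pi/2) + (sin(pi/2)/(1/3))*B = 0 + (3)*B.
Answer: -9/20*e1 e2 + 3/5*e1 e3 - 5/4*e2 e3


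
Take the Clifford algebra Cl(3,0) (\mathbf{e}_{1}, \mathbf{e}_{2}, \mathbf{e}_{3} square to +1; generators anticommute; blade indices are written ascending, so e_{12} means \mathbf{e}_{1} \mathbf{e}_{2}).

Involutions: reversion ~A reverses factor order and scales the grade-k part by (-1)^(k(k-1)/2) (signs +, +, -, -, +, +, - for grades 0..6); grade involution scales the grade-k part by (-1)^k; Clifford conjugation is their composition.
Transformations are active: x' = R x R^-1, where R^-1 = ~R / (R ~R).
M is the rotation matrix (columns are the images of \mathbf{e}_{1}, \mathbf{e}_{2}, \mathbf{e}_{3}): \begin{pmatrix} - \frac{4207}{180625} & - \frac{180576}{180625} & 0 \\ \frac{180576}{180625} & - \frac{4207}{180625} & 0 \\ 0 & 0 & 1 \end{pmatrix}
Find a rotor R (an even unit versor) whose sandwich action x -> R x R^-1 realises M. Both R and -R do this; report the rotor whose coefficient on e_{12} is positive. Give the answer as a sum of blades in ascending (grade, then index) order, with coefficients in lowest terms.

Method: write R = a + b12*e_{12} + b13*e_{13} + b23*e_{23} with a^2 + b12^2 + b13^2 + b23^2 = 1 (so R^-1 = ~R). Expanding the columns R e_j ~R gives tr M = 4a^2 - 1 and, from the antisymmetric part, M21 - M12 = -4a*b12, M13 - M31 = 4a*b13, M32 - M23 = -4a*b23.
Here tr M = \frac{172211}{180625}, so a^2 = (1 + tr M)/4 = \frac{88209}{180625} and a = ±\frac{297}{425}. Taking a = \frac{297}{425}: M21 - M12 = \frac{361152}{180625}, M13 - M31 = 0, M32 - M23 = 0, giving b12 = -\frac{304}{425}, b13 = 0, b23 = 0, i.e. R = \frac{297}{425} - \frac{304}{425} e_{12}.
Its e_{12} coefficient is negative, so report the other preimage -R.
Answer: -\frac{297}{425} + \frac{304}{425} e_{12}. Uniqueness: Spin(3) -> SO(3) maps R and -R to the same rotation of trace \frac{172211}{180625}; fixing the sign of the e_{12} coefficient removes the ambiguity.


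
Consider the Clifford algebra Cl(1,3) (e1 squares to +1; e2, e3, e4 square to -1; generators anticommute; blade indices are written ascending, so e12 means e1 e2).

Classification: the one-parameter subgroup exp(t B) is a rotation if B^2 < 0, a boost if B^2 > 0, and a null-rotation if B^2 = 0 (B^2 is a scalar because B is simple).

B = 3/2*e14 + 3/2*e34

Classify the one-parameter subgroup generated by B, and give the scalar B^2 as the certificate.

B^2 term by term: the squares give (3/2)^2*(e14)^2 + (3/2)^2*(e34)^2 = 9/4*(+1) + 9/4*(-1) = 0 (each basis 2-blade squares to minus the product of its generators' squares); cross terms between blades sharing an index anticommute and cancel. So B^2 = 0.
Answer: null-rotation, certificate B^2 = 0. The invariant at work: B^2 = 0 is unchanged by conjugation, hence its sign classifies the subgroup whatever basis B is written in.


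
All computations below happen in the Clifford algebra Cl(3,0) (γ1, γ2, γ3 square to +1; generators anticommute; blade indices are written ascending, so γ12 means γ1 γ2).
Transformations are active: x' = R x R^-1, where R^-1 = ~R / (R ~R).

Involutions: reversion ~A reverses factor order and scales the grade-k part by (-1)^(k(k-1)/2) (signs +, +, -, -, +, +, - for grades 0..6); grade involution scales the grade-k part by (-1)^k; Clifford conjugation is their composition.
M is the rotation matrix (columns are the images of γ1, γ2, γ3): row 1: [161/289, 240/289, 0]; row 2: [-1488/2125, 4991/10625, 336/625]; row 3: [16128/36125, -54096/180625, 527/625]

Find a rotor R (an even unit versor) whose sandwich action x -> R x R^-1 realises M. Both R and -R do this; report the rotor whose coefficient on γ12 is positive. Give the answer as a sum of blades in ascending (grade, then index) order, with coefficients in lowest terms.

Method: write R = a + b12*γ12 + b13*γ13 + b23*γ23 with a^2 + b12^2 + b13^2 + b23^2 = 1 (so R^-1 = ~R). Expanding the columns R e_j ~R gives tr M = 4a^2 - 1 and, from the antisymmetric part, M21 - M12 = -4a*b12, M13 - M31 = 4a*b13, M32 - M23 = -4a*b23.
Here tr M = 13511/7225, so a^2 = (1 + tr M)/4 = 5184/7225 and a = ±72/85. Taking a = 72/85: M21 - M12 = -55296/36125, M13 - M31 = -16128/36125, M32 - M23 = -6048/7225, giving b12 = 192/425, b13 = -56/425, b23 = 21/85, i.e. R = 72/85 + 192/425*γ12 - 56/425*γ13 + 21/85*γ23.
Its γ12 coefficient is already positive.
Answer: 72/85 + 192/425*γ12 - 56/425*γ13 + 21/85*γ23. Why the constraint matters: R and -R act identically through the sandwich — M has trace 13511/7225 either way — so only the sign condition on γ12 picks one of the two preimages.


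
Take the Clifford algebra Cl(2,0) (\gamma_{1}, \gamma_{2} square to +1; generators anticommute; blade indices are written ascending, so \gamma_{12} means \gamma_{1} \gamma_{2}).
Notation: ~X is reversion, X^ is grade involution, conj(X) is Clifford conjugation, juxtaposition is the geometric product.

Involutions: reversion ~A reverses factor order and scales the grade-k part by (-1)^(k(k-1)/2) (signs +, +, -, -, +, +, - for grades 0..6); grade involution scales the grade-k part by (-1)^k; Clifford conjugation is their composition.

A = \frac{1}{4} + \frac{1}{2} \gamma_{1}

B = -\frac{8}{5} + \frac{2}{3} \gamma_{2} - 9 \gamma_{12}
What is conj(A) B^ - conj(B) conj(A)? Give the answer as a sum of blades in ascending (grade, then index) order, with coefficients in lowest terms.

first term: -\frac{2}{5} + \frac{4}{5} \gamma_{1} + \frac{13}{3} \gamma_{2} - \frac{23}{12} \gamma_{12}
second term: -\frac{2}{5} + \frac{4}{5} \gamma_{1} + \frac{13}{3} \gamma_{2} + \frac{23}{12} \gamma_{12}
Answer: -\frac{23}{6} \gamma_{12}


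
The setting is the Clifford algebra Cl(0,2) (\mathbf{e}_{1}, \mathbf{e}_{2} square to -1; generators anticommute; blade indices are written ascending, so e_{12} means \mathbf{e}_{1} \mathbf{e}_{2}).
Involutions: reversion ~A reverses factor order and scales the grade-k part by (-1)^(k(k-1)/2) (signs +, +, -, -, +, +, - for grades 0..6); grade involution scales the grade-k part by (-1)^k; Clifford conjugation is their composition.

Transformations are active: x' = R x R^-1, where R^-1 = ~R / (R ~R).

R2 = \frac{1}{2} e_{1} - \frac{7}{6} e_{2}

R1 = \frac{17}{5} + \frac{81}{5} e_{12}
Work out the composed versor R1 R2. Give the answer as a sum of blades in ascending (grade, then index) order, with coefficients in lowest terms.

Distribute over the terms of R1 (each basis-blade product reordered to ascending indices, repeated generators contracted through their squares):
(\frac{17}{5}) R2 = \frac{17}{10} e_{1} - \frac{119}{30} e_{2}
(\frac{81}{5} e_{12}) R2 = \frac{189}{10} e_{1} + \frac{81}{10} e_{2}
Summing the partial products and collecting blades:
Answer: \frac{103}{5} e_{1} + \frac{62}{15} e_{2}


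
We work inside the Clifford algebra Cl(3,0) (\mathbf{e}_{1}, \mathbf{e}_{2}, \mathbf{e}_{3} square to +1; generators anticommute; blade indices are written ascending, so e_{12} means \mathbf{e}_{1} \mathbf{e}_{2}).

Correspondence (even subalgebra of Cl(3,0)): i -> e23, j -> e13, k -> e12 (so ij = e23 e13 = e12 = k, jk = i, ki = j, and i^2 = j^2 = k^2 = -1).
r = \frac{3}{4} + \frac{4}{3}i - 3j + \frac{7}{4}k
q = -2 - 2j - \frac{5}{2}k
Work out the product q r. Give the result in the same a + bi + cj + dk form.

In blades: q = -2 - \frac{5}{2} e_{12} - 2 e_{13}, r = \frac{3}{4} + \frac{7}{4} e_{12} - 3 e_{13} + \frac{4}{3} e_{23}.
Distribute q over r term by term (generator squares from the signature, products reordered to ascending indices): (-2)*r = -\frac{3}{2} - \frac{7}{2} e_{12} + 6 e_{13} - \frac{8}{3} e_{23}; (-\frac{5}{2} e_{12})*r = \frac{35}{8} - \frac{15}{8} e_{12} - \frac{10}{3} e_{13} - \frac{15}{2} e_{23}; (-2 e_{13})*r = -6 + \frac{8}{3} e_{12} - \frac{3}{2} e_{13} - \frac{7}{2} e_{23}.
Sum: -\frac{25}{8} - \frac{65}{24} e_{12} + \frac{7}{6} e_{13} - \frac{41}{3} e_{23}; translating back through the correspondence:
Answer: -\frac{25}{8} - \frac{41}{3}i + \frac{7}{6}j - \frac{65}{24}k


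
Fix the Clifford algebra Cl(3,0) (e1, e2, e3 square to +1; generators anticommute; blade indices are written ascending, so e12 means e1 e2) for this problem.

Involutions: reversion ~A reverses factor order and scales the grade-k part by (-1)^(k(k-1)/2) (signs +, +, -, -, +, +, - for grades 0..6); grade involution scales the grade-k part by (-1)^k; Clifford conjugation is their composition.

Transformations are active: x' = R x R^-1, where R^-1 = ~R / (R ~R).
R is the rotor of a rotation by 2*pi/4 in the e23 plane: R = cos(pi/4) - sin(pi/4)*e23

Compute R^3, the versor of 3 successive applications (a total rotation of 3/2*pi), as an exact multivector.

Because a rotor carries half the rotation angle, composing 3 copies of this e23-plane rotor multiplies the phase: 3*(pi/4) = 3*pi/4, hence R^3 = cos(3*pi/4) - sin(3*pi/4)*e23.
cos(3*pi/4) = -sqrt(2)/2 and sin(3*pi/4) = sqrt(2)/2, so R^3 = -sqrt(2)/2 - sqrt(2)/2*e23. The net rotation is 3/2*pi; the rotor keeps the half-angle phase exactly.
Answer: -sqrt(2)/2 - sqrt(2)/2*e23


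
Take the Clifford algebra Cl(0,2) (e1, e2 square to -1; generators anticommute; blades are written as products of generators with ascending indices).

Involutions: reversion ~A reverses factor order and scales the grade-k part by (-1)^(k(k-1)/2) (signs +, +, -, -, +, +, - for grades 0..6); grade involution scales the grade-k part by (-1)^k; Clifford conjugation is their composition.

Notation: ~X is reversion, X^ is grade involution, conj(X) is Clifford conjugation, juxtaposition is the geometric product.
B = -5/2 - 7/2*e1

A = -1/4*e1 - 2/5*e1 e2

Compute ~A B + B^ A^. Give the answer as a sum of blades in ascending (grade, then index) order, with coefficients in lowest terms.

first term: -7/8 + 5/8*e1 - 7/5*e2 - e1 e2
second term: -7/8 - 5/8*e1 + 7/5*e2 + e1 e2
Answer: -7/4


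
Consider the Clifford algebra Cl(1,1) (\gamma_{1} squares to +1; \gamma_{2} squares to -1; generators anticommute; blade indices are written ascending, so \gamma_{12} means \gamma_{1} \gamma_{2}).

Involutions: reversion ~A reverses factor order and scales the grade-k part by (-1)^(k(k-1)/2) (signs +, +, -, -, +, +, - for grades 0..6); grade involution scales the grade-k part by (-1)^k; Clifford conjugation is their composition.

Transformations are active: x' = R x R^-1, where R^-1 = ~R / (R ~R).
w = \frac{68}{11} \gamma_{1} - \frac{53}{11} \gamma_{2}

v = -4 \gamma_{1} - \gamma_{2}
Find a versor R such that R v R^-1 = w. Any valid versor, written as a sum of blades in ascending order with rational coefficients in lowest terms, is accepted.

Take R = v + w = \frac{24}{11} \gamma_{1} - \frac{64}{11} \gamma_{2}. Because q(v) = q(w) = 15, conjugation by R sends v exactly to w.
Answer: \frac{24}{11} \gamma_{1} - \frac{64}{11} \gamma_{2}


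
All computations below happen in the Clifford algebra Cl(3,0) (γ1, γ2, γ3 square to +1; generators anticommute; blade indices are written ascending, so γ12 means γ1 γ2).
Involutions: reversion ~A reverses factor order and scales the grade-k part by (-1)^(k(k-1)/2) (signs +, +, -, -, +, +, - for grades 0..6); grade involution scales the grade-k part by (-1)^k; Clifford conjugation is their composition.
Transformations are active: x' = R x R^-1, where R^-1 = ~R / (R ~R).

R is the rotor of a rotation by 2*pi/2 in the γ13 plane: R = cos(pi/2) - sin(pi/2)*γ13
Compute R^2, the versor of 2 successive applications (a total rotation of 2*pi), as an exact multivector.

Because a rotor carries half the rotation angle, composing 2 copies of this γ13-plane rotor multiplies the phase: 2*(pi/2) = pi, hence R^2 = cos(pi) - sin(pi)*γ13.
cos(pi) = -1 and sin(pi) = 0, so R^2 = -1. The total rotation 2*pi is 1 full turn, so every vector returns to itself, yet the rotor is -1, on the OTHER sheet of the double cover (an odd number of 2*pi turns).
Answer: -1


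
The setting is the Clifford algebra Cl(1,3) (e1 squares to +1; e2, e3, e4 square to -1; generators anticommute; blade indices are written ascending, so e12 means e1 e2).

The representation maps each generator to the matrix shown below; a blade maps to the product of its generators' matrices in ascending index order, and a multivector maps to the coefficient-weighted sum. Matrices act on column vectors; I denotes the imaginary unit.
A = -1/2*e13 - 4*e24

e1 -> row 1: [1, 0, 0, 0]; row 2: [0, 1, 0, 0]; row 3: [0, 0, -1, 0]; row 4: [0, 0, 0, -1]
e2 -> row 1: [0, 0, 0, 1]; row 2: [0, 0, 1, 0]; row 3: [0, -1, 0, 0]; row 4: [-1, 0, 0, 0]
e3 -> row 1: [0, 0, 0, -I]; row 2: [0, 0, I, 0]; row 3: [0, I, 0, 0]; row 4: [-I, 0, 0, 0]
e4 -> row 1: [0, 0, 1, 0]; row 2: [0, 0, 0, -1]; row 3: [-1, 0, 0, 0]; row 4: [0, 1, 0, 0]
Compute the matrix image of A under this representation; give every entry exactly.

Bivector images (products of the table entries): rho(e13) = rho(e1)rho(e3) = row 1: [0, 0, 0, -I]; row 2: [0, 0, I, 0]; row 3: [0, -I, 0, 0]; row 4: [I, 0, 0, 0]; rho(e24) = rho(e2)rho(e4) = row 1: [0, 1, 0, 0]; row 2: [-1, 0, 0, 0]; row 3: [0, 0, 0, 1]; row 4: [0, 0, -1, 0].
M = (-1/2)*rho(e13) + (-4)*rho(e24), summed entrywise:
Answer: row 1: [0, -4, 0, I/2]; row 2: [4, 0, -I/2, 0]; row 3: [0, I/2, 0, -4]; row 4: [-I/2, 0, 4, 0]
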